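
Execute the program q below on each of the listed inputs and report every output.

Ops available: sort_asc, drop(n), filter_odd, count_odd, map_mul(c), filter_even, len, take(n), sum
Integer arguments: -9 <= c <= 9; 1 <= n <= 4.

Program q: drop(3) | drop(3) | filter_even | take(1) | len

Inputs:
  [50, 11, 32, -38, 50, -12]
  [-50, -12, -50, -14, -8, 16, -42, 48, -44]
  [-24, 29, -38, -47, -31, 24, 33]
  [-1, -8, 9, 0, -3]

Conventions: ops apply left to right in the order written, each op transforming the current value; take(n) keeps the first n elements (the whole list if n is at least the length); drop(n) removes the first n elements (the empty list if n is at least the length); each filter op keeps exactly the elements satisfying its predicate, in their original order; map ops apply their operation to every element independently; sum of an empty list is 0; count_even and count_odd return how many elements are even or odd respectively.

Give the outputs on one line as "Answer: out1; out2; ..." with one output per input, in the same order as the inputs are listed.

Execution, op by op:
  [50, 11, 32, -38, 50, -12] -> [-38, 50, -12] -> [] -> [] -> [] -> 0
  [-50, -12, -50, -14, -8, 16, -42, 48, -44] -> [-14, -8, 16, -42, 48, -44] -> [-42, 48, -44] -> [-42, 48, -44] -> [-42] -> 1
  [-24, 29, -38, -47, -31, 24, 33] -> [-47, -31, 24, 33] -> [33] -> [] -> [] -> 0
  [-1, -8, 9, 0, -3] -> [0, -3] -> [] -> [] -> [] -> 0

0; 1; 0; 0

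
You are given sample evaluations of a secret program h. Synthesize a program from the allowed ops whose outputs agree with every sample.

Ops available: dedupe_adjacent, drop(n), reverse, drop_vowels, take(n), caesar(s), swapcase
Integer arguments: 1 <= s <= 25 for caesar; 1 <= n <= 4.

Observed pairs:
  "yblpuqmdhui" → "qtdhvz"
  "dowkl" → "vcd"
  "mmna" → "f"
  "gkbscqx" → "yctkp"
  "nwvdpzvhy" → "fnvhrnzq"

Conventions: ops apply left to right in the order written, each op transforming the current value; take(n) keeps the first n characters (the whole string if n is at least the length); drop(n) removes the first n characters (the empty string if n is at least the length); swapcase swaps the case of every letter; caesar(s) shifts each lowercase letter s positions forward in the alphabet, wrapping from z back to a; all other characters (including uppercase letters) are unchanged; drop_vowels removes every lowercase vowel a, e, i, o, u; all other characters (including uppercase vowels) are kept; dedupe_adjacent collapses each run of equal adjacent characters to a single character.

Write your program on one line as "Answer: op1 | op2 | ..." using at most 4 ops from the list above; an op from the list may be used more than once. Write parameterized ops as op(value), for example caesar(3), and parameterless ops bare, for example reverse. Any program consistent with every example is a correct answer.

drop_vowels | caesar(18) | drop_vowels

Check, running the answer program on each example:
  "yblpuqmdhui" -> "yblpqmdh" -> "qtdhievz" -> "qtdhvz"
  "dowkl" -> "dwkl" -> "vocd" -> "vcd"
  "mmna" -> "mmn" -> "eef" -> "f"
  "gkbscqx" -> "gkbscqx" -> "yctkuip" -> "yctkp"
  "nwvdpzvhy" -> "nwvdpzvhy" -> "fonvhrnzq" -> "fnvhrnzq"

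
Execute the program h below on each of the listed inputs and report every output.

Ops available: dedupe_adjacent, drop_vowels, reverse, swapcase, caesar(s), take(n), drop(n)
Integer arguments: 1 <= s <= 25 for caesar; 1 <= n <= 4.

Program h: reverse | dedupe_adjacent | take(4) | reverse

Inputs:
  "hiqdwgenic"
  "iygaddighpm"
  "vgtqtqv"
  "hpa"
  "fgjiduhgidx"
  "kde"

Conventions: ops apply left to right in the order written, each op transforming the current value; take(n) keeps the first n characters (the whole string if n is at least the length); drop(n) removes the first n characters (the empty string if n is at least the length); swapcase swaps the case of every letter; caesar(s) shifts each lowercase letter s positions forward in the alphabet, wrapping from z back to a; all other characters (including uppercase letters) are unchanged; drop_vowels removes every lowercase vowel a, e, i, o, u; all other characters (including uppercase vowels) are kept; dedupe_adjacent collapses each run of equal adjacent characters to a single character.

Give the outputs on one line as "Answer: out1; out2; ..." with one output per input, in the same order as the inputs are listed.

Execution, op by op:
  "hiqdwgenic" -> "cinegwdqih" -> "cinegwdqih" -> "cine" -> "enic"
  "iygaddighpm" -> "mphgiddagyi" -> "mphgidagyi" -> "mphg" -> "ghpm"
  "vgtqtqv" -> "vqtqtgv" -> "vqtqtgv" -> "vqtq" -> "qtqv"
  "hpa" -> "aph" -> "aph" -> "aph" -> "hpa"
  "fgjiduhgidx" -> "xdighudijgf" -> "xdighudijgf" -> "xdig" -> "gidx"
  "kde" -> "edk" -> "edk" -> "edk" -> "kde"

"enic"; "ghpm"; "qtqv"; "hpa"; "gidx"; "kde"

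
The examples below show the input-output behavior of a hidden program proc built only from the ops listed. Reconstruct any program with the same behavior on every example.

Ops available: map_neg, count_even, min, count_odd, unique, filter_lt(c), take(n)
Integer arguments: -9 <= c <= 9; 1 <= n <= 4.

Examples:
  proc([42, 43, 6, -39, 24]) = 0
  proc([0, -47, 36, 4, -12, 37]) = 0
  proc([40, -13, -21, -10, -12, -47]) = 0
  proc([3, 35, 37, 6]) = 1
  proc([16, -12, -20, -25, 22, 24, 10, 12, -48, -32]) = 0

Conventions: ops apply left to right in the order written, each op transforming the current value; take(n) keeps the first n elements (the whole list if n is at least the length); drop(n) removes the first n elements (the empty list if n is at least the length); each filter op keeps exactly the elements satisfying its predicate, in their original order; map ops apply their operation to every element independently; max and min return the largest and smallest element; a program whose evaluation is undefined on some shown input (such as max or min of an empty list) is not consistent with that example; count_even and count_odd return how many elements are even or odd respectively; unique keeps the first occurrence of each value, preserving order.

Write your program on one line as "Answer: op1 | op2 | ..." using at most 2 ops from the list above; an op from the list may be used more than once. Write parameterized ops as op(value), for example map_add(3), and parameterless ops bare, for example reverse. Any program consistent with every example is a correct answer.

take(1) | count_odd

Check, running the answer program on each example:
  [42, 43, 6, -39, 24] -> [42] -> 0
  [0, -47, 36, 4, -12, 37] -> [0] -> 0
  [40, -13, -21, -10, -12, -47] -> [40] -> 0
  [3, 35, 37, 6] -> [3] -> 1
  [16, -12, -20, -25, 22, 24, 10, 12, -48, -32] -> [16] -> 0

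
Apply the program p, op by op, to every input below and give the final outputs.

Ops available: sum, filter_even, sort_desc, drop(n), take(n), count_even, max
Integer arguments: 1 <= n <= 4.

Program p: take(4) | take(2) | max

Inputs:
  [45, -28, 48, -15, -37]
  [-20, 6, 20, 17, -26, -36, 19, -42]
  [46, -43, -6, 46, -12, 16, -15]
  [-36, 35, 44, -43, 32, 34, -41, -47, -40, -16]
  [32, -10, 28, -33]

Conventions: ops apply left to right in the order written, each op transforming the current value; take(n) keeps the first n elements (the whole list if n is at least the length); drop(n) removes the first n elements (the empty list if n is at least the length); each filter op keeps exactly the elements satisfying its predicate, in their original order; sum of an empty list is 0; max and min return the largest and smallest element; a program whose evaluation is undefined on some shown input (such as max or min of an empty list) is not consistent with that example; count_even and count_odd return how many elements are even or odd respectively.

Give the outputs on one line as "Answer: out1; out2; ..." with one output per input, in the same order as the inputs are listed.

Execution, op by op:
  [45, -28, 48, -15, -37] -> [45, -28, 48, -15] -> [45, -28] -> 45
  [-20, 6, 20, 17, -26, -36, 19, -42] -> [-20, 6, 20, 17] -> [-20, 6] -> 6
  [46, -43, -6, 46, -12, 16, -15] -> [46, -43, -6, 46] -> [46, -43] -> 46
  [-36, 35, 44, -43, 32, 34, -41, -47, -40, -16] -> [-36, 35, 44, -43] -> [-36, 35] -> 35
  [32, -10, 28, -33] -> [32, -10, 28, -33] -> [32, -10] -> 32

45; 6; 46; 35; 32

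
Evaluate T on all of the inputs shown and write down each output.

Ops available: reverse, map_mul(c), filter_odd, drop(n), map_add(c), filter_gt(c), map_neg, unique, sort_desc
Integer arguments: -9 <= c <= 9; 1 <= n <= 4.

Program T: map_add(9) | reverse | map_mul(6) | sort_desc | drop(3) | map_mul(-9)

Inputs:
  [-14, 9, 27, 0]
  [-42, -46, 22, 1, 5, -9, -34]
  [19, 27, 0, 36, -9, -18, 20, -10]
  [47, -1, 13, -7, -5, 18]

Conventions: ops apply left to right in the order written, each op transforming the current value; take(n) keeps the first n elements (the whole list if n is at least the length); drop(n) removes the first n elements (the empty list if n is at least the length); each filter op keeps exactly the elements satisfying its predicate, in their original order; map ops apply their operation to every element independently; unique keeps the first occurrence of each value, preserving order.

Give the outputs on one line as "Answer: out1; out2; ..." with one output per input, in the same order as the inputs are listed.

[270]; [0, 1350, 1782, 1998]; [-1512, -486, 0, 54, 486]; [-432, -216, -108]

Execution, op by op:
  [-14, 9, 27, 0] -> [-5, 18, 36, 9] -> [9, 36, 18, -5] -> [54, 216, 108, -30] -> [216, 108, 54, -30] -> [-30] -> [270]
  [-42, -46, 22, 1, 5, -9, -34] -> [-33, -37, 31, 10, 14, 0, -25] -> [-25, 0, 14, 10, 31, -37, -33] -> [-150, 0, 84, 60, 186, -222, -198] -> [186, 84, 60, 0, -150, -198, -222] -> [0, -150, -198, -222] -> [0, 1350, 1782, 1998]
  [19, 27, 0, 36, -9, -18, 20, -10] -> [28, 36, 9, 45, 0, -9, 29, -1] -> [-1, 29, -9, 0, 45, 9, 36, 28] -> [-6, 174, -54, 0, 270, 54, 216, 168] -> [270, 216, 174, 168, 54, 0, -6, -54] -> [168, 54, 0, -6, -54] -> [-1512, -486, 0, 54, 486]
  [47, -1, 13, -7, -5, 18] -> [56, 8, 22, 2, 4, 27] -> [27, 4, 2, 22, 8, 56] -> [162, 24, 12, 132, 48, 336] -> [336, 162, 132, 48, 24, 12] -> [48, 24, 12] -> [-432, -216, -108]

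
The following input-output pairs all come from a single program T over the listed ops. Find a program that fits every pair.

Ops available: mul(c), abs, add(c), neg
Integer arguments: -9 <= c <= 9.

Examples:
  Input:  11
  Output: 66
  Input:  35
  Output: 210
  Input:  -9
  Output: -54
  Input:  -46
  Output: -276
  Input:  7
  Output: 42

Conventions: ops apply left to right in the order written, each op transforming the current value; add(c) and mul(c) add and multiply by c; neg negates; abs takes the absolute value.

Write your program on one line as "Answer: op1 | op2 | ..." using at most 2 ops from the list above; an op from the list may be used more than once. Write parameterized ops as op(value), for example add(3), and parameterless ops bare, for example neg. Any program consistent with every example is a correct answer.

neg | mul(-6)

Check, running the answer program on each example:
  11 -> -11 -> 66
  35 -> -35 -> 210
  -9 -> 9 -> -54
  -46 -> 46 -> -276
  7 -> -7 -> 42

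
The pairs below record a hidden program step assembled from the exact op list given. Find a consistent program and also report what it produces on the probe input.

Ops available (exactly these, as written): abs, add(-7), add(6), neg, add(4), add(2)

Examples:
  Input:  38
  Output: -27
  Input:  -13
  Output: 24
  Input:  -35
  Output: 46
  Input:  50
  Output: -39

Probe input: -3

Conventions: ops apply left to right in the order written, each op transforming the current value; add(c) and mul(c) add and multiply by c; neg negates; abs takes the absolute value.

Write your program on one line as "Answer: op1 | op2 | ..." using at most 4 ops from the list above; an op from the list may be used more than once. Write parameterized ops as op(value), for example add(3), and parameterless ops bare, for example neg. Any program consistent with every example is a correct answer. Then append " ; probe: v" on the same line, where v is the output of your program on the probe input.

add(-7) | neg | add(4) ; probe: 14

Check, running the answer program on each example:
  38 -> 31 -> -31 -> -27
  -13 -> -20 -> 20 -> 24
  -35 -> -42 -> 42 -> 46
  50 -> 43 -> -43 -> -39
  probe: -3 -> -10 -> 10 -> 14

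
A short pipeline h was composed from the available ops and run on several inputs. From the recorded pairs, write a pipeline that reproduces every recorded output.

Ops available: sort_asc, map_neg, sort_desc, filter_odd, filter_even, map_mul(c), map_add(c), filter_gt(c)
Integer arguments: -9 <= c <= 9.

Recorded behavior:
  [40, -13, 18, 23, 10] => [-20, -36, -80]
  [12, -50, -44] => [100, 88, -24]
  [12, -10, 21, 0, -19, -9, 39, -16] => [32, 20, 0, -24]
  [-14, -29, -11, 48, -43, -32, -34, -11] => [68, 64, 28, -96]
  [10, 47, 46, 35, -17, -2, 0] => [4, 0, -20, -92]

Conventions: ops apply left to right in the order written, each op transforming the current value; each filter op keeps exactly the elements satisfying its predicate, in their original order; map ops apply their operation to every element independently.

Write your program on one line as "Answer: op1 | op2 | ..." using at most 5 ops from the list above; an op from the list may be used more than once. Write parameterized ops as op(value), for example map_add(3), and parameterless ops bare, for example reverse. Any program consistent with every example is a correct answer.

sort_asc | filter_even | map_neg | map_mul(2)

Check, running the answer program on each example:
  [40, -13, 18, 23, 10] -> [-13, 10, 18, 23, 40] -> [10, 18, 40] -> [-10, -18, -40] -> [-20, -36, -80]
  [12, -50, -44] -> [-50, -44, 12] -> [-50, -44, 12] -> [50, 44, -12] -> [100, 88, -24]
  [12, -10, 21, 0, -19, -9, 39, -16] -> [-19, -16, -10, -9, 0, 12, 21, 39] -> [-16, -10, 0, 12] -> [16, 10, 0, -12] -> [32, 20, 0, -24]
  [-14, -29, -11, 48, -43, -32, -34, -11] -> [-43, -34, -32, -29, -14, -11, -11, 48] -> [-34, -32, -14, 48] -> [34, 32, 14, -48] -> [68, 64, 28, -96]
  [10, 47, 46, 35, -17, -2, 0] -> [-17, -2, 0, 10, 35, 46, 47] -> [-2, 0, 10, 46] -> [2, 0, -10, -46] -> [4, 0, -20, -92]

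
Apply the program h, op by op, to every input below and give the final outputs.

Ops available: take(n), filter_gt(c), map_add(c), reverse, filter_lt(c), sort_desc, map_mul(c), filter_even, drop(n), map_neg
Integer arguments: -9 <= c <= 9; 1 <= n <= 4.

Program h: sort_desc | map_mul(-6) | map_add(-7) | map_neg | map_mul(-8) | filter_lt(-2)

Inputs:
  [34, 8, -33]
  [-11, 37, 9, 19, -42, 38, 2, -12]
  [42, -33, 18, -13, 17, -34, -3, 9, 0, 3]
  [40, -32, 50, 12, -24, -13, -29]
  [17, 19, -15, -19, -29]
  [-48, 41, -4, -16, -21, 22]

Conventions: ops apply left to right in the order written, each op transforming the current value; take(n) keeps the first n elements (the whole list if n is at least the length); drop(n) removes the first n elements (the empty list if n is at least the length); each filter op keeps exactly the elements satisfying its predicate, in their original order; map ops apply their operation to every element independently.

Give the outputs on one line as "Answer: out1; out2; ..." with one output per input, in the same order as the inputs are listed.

[-1688, -440]; [-1880, -1832, -968, -488, -152]; [-2072, -920, -872, -488, -200, -56]; [-2456, -1976, -632]; [-968, -872]; [-2024, -1112]

Execution, op by op:
  [34, 8, -33] -> [34, 8, -33] -> [-204, -48, 198] -> [-211, -55, 191] -> [211, 55, -191] -> [-1688, -440, 1528] -> [-1688, -440]
  [-11, 37, 9, 19, -42, 38, 2, -12] -> [38, 37, 19, 9, 2, -11, -12, -42] -> [-228, -222, -114, -54, -12, 66, 72, 252] -> [-235, -229, -121, -61, -19, 59, 65, 245] -> [235, 229, 121, 61, 19, -59, -65, -245] -> [-1880, -1832, -968, -488, -152, 472, 520, 1960] -> [-1880, -1832, -968, -488, -152]
  [42, -33, 18, -13, 17, -34, -3, 9, 0, 3] -> [42, 18, 17, 9, 3, 0, -3, -13, -33, -34] -> [-252, -108, -102, -54, -18, 0, 18, 78, 198, 204] -> [-259, -115, -109, -61, -25, -7, 11, 71, 191, 197] -> [259, 115, 109, 61, 25, 7, -11, -71, -191, -197] -> [-2072, -920, -872, -488, -200, -56, 88, 568, 1528, 1576] -> [-2072, -920, -872, -488, -200, -56]
  [40, -32, 50, 12, -24, -13, -29] -> [50, 40, 12, -13, -24, -29, -32] -> [-300, -240, -72, 78, 144, 174, 192] -> [-307, -247, -79, 71, 137, 167, 185] -> [307, 247, 79, -71, -137, -167, -185] -> [-2456, -1976, -632, 568, 1096, 1336, 1480] -> [-2456, -1976, -632]
  [17, 19, -15, -19, -29] -> [19, 17, -15, -19, -29] -> [-114, -102, 90, 114, 174] -> [-121, -109, 83, 107, 167] -> [121, 109, -83, -107, -167] -> [-968, -872, 664, 856, 1336] -> [-968, -872]
  [-48, 41, -4, -16, -21, 22] -> [41, 22, -4, -16, -21, -48] -> [-246, -132, 24, 96, 126, 288] -> [-253, -139, 17, 89, 119, 281] -> [253, 139, -17, -89, -119, -281] -> [-2024, -1112, 136, 712, 952, 2248] -> [-2024, -1112]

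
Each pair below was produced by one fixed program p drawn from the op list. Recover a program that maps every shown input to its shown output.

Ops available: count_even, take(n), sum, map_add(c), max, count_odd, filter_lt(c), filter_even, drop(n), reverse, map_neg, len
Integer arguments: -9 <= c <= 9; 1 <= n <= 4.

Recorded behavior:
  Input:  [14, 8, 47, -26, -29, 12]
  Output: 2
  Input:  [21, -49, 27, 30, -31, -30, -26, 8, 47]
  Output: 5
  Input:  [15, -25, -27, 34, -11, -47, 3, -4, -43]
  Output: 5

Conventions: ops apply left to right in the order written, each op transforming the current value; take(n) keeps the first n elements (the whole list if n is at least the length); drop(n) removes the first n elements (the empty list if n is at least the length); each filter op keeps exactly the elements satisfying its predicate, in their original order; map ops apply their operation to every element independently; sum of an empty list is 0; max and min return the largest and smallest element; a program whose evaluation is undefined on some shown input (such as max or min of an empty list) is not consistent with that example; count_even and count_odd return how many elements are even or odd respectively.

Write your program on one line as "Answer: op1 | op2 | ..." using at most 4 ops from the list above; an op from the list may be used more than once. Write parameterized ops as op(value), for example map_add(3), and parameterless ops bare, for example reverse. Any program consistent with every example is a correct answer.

reverse | drop(4) | map_add(6) | len

Check, running the answer program on each example:
  [14, 8, 47, -26, -29, 12] -> [12, -29, -26, 47, 8, 14] -> [8, 14] -> [14, 20] -> 2
  [21, -49, 27, 30, -31, -30, -26, 8, 47] -> [47, 8, -26, -30, -31, 30, 27, -49, 21] -> [-31, 30, 27, -49, 21] -> [-25, 36, 33, -43, 27] -> 5
  [15, -25, -27, 34, -11, -47, 3, -4, -43] -> [-43, -4, 3, -47, -11, 34, -27, -25, 15] -> [-11, 34, -27, -25, 15] -> [-5, 40, -21, -19, 21] -> 5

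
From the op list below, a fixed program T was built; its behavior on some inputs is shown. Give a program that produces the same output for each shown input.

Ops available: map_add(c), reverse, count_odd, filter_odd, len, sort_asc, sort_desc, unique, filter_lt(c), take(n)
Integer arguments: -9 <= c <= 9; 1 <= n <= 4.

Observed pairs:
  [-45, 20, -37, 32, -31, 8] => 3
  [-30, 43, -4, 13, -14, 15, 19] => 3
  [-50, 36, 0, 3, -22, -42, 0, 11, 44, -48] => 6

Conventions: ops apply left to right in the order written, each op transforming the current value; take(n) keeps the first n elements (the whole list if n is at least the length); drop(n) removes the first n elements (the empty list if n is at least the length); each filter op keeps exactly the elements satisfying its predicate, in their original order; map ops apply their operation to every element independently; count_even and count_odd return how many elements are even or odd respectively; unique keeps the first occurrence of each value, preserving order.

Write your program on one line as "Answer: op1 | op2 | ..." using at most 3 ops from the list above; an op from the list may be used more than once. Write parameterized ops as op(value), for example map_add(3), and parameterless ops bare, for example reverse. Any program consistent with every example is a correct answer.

filter_lt(6) | unique | len

Check, running the answer program on each example:
  [-45, 20, -37, 32, -31, 8] -> [-45, -37, -31] -> [-45, -37, -31] -> 3
  [-30, 43, -4, 13, -14, 15, 19] -> [-30, -4, -14] -> [-30, -4, -14] -> 3
  [-50, 36, 0, 3, -22, -42, 0, 11, 44, -48] -> [-50, 0, 3, -22, -42, 0, -48] -> [-50, 0, 3, -22, -42, -48] -> 6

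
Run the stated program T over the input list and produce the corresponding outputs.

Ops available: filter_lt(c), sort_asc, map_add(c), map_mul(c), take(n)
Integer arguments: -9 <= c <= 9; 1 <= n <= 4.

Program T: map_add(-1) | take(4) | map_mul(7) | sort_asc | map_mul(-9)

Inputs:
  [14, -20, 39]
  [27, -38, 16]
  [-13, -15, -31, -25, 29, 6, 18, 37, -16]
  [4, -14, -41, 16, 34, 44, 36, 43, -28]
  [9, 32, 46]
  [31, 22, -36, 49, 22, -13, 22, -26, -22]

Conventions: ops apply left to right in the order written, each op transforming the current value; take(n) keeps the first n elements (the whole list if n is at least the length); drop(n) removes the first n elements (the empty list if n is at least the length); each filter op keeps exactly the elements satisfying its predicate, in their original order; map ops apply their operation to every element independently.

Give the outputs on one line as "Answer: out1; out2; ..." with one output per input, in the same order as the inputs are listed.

[1323, -819, -2394]; [2457, -945, -1638]; [2016, 1638, 1008, 882]; [2646, 945, -189, -945]; [-504, -1953, -2835]; [2331, -1323, -1890, -3024]

Execution, op by op:
  [14, -20, 39] -> [13, -21, 38] -> [13, -21, 38] -> [91, -147, 266] -> [-147, 91, 266] -> [1323, -819, -2394]
  [27, -38, 16] -> [26, -39, 15] -> [26, -39, 15] -> [182, -273, 105] -> [-273, 105, 182] -> [2457, -945, -1638]
  [-13, -15, -31, -25, 29, 6, 18, 37, -16] -> [-14, -16, -32, -26, 28, 5, 17, 36, -17] -> [-14, -16, -32, -26] -> [-98, -112, -224, -182] -> [-224, -182, -112, -98] -> [2016, 1638, 1008, 882]
  [4, -14, -41, 16, 34, 44, 36, 43, -28] -> [3, -15, -42, 15, 33, 43, 35, 42, -29] -> [3, -15, -42, 15] -> [21, -105, -294, 105] -> [-294, -105, 21, 105] -> [2646, 945, -189, -945]
  [9, 32, 46] -> [8, 31, 45] -> [8, 31, 45] -> [56, 217, 315] -> [56, 217, 315] -> [-504, -1953, -2835]
  [31, 22, -36, 49, 22, -13, 22, -26, -22] -> [30, 21, -37, 48, 21, -14, 21, -27, -23] -> [30, 21, -37, 48] -> [210, 147, -259, 336] -> [-259, 147, 210, 336] -> [2331, -1323, -1890, -3024]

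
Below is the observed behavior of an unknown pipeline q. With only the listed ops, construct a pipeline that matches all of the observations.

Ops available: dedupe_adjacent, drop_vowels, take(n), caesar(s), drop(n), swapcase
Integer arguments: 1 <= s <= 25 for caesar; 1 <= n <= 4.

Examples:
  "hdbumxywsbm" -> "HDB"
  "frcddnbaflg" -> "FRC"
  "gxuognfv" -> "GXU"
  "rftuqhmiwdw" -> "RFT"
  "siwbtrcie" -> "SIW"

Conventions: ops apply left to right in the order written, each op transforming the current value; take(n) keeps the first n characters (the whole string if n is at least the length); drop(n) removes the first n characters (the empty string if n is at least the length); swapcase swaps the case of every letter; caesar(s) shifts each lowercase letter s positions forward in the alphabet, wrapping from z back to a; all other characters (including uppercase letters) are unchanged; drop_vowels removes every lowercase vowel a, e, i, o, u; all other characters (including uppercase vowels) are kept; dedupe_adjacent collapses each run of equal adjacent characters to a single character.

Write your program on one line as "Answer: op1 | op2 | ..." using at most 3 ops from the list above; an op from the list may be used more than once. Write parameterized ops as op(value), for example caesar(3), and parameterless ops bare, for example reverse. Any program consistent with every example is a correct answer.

dedupe_adjacent | take(3) | swapcase

Check, running the answer program on each example:
  "hdbumxywsbm" -> "hdbumxywsbm" -> "hdb" -> "HDB"
  "frcddnbaflg" -> "frcdnbaflg" -> "frc" -> "FRC"
  "gxuognfv" -> "gxuognfv" -> "gxu" -> "GXU"
  "rftuqhmiwdw" -> "rftuqhmiwdw" -> "rft" -> "RFT"
  "siwbtrcie" -> "siwbtrcie" -> "siw" -> "SIW"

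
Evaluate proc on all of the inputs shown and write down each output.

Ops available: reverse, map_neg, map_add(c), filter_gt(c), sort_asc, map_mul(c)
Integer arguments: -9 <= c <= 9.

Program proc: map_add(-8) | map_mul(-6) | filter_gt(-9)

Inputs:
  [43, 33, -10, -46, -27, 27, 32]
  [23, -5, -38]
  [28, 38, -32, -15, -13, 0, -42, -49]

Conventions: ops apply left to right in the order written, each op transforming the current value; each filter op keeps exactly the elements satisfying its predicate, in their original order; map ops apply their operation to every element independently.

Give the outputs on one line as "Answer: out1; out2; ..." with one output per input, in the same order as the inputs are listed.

[108, 324, 210]; [78, 276]; [240, 138, 126, 48, 300, 342]

Execution, op by op:
  [43, 33, -10, -46, -27, 27, 32] -> [35, 25, -18, -54, -35, 19, 24] -> [-210, -150, 108, 324, 210, -114, -144] -> [108, 324, 210]
  [23, -5, -38] -> [15, -13, -46] -> [-90, 78, 276] -> [78, 276]
  [28, 38, -32, -15, -13, 0, -42, -49] -> [20, 30, -40, -23, -21, -8, -50, -57] -> [-120, -180, 240, 138, 126, 48, 300, 342] -> [240, 138, 126, 48, 300, 342]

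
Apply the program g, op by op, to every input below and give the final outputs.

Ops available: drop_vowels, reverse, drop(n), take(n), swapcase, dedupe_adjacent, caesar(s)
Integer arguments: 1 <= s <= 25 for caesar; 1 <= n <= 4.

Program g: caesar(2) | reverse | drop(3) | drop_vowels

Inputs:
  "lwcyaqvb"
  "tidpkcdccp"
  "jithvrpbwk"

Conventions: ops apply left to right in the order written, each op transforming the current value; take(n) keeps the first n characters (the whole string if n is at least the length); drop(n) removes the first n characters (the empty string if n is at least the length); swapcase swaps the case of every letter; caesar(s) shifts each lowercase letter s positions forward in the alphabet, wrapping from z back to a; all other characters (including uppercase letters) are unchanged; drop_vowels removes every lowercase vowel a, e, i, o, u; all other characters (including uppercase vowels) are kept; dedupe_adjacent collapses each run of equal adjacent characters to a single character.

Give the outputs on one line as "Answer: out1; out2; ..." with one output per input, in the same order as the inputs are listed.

Execution, op by op:
  "lwcyaqvb" -> "nyeacsxd" -> "dxscaeyn" -> "caeyn" -> "cyn"
  "tidpkcdccp" -> "vkfrmefeer" -> "reefemrfkv" -> "femrfkv" -> "fmrfkv"
  "jithvrpbwk" -> "lkvjxtrdym" -> "mydrtxjvkl" -> "rtxjvkl" -> "rtxjvkl"

"cyn"; "fmrfkv"; "rtxjvkl"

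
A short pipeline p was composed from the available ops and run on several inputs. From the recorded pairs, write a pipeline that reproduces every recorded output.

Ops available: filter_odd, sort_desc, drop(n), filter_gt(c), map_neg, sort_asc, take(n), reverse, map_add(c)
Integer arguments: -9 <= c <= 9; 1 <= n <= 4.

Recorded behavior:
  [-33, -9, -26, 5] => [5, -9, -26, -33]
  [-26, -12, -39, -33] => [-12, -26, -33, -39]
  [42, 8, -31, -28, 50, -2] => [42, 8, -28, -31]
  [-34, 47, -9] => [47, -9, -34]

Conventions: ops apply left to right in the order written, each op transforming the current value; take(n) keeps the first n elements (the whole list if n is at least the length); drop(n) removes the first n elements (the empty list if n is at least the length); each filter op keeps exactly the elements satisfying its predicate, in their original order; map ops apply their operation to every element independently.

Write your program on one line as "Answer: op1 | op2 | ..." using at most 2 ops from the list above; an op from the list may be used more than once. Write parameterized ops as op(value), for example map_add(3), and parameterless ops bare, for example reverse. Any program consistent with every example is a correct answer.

take(4) | sort_desc

Check, running the answer program on each example:
  [-33, -9, -26, 5] -> [-33, -9, -26, 5] -> [5, -9, -26, -33]
  [-26, -12, -39, -33] -> [-26, -12, -39, -33] -> [-12, -26, -33, -39]
  [42, 8, -31, -28, 50, -2] -> [42, 8, -31, -28] -> [42, 8, -28, -31]
  [-34, 47, -9] -> [-34, 47, -9] -> [47, -9, -34]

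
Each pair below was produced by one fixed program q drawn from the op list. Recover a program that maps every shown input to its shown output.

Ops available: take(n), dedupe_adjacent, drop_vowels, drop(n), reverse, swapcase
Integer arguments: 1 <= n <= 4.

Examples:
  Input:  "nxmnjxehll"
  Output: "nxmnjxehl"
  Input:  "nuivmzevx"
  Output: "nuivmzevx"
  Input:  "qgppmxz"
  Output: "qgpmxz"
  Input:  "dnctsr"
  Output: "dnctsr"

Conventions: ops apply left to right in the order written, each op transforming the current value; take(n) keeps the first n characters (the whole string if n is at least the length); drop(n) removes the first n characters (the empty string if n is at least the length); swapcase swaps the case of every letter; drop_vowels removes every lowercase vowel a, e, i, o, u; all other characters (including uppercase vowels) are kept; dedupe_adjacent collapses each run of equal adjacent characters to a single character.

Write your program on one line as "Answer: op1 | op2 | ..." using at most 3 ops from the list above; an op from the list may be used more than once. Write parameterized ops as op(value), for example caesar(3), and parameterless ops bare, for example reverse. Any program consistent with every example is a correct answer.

swapcase | dedupe_adjacent | swapcase

Check, running the answer program on each example:
  "nxmnjxehll" -> "NXMNJXEHLL" -> "NXMNJXEHL" -> "nxmnjxehl"
  "nuivmzevx" -> "NUIVMZEVX" -> "NUIVMZEVX" -> "nuivmzevx"
  "qgppmxz" -> "QGPPMXZ" -> "QGPMXZ" -> "qgpmxz"
  "dnctsr" -> "DNCTSR" -> "DNCTSR" -> "dnctsr"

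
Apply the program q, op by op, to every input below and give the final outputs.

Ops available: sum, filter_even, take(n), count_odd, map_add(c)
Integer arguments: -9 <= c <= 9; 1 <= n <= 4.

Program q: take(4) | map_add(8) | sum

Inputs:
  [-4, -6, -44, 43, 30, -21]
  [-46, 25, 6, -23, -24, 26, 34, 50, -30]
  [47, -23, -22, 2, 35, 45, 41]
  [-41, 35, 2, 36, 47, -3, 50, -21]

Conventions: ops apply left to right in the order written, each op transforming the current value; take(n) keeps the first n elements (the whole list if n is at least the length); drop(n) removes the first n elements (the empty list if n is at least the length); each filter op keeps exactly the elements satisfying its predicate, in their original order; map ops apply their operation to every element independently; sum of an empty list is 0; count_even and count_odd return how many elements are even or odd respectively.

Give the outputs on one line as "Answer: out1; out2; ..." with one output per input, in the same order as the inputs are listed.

Execution, op by op:
  [-4, -6, -44, 43, 30, -21] -> [-4, -6, -44, 43] -> [4, 2, -36, 51] -> 21
  [-46, 25, 6, -23, -24, 26, 34, 50, -30] -> [-46, 25, 6, -23] -> [-38, 33, 14, -15] -> -6
  [47, -23, -22, 2, 35, 45, 41] -> [47, -23, -22, 2] -> [55, -15, -14, 10] -> 36
  [-41, 35, 2, 36, 47, -3, 50, -21] -> [-41, 35, 2, 36] -> [-33, 43, 10, 44] -> 64

21; -6; 36; 64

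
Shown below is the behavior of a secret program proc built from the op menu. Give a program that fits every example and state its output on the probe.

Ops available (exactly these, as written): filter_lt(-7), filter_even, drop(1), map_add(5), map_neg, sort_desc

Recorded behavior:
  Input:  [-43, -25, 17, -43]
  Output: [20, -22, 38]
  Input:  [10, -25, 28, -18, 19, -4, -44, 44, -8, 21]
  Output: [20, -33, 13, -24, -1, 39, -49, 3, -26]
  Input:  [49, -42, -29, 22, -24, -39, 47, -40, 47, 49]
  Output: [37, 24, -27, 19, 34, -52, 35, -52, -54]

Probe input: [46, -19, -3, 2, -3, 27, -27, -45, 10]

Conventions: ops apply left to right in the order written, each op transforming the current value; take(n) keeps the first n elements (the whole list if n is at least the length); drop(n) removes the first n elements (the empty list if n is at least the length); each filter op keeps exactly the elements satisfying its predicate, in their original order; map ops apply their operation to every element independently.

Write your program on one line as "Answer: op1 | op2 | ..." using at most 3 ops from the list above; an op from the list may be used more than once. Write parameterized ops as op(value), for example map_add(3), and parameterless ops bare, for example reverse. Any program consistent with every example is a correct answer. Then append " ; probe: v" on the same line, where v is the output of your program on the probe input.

drop(1) | map_add(5) | map_neg ; probe: [14, -2, -7, -2, -32, 22, 40, -15]

Check, running the answer program on each example:
  [-43, -25, 17, -43] -> [-25, 17, -43] -> [-20, 22, -38] -> [20, -22, 38]
  [10, -25, 28, -18, 19, -4, -44, 44, -8, 21] -> [-25, 28, -18, 19, -4, -44, 44, -8, 21] -> [-20, 33, -13, 24, 1, -39, 49, -3, 26] -> [20, -33, 13, -24, -1, 39, -49, 3, -26]
  [49, -42, -29, 22, -24, -39, 47, -40, 47, 49] -> [-42, -29, 22, -24, -39, 47, -40, 47, 49] -> [-37, -24, 27, -19, -34, 52, -35, 52, 54] -> [37, 24, -27, 19, 34, -52, 35, -52, -54]
  probe: [46, -19, -3, 2, -3, 27, -27, -45, 10] -> [-19, -3, 2, -3, 27, -27, -45, 10] -> [-14, 2, 7, 2, 32, -22, -40, 15] -> [14, -2, -7, -2, -32, 22, 40, -15]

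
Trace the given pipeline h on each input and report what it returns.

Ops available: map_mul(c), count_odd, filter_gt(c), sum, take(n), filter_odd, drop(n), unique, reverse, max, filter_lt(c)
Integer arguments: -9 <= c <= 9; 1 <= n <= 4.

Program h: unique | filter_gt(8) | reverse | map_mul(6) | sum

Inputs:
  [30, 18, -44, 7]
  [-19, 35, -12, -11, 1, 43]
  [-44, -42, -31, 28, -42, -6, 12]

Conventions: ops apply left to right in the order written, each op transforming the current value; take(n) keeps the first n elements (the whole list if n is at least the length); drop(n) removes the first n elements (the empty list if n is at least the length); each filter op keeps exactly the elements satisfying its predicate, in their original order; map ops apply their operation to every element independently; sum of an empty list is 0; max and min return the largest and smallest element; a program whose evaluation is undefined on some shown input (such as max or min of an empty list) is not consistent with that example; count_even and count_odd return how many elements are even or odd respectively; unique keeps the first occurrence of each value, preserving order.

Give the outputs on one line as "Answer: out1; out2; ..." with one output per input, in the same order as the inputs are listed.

Execution, op by op:
  [30, 18, -44, 7] -> [30, 18, -44, 7] -> [30, 18] -> [18, 30] -> [108, 180] -> 288
  [-19, 35, -12, -11, 1, 43] -> [-19, 35, -12, -11, 1, 43] -> [35, 43] -> [43, 35] -> [258, 210] -> 468
  [-44, -42, -31, 28, -42, -6, 12] -> [-44, -42, -31, 28, -6, 12] -> [28, 12] -> [12, 28] -> [72, 168] -> 240

288; 468; 240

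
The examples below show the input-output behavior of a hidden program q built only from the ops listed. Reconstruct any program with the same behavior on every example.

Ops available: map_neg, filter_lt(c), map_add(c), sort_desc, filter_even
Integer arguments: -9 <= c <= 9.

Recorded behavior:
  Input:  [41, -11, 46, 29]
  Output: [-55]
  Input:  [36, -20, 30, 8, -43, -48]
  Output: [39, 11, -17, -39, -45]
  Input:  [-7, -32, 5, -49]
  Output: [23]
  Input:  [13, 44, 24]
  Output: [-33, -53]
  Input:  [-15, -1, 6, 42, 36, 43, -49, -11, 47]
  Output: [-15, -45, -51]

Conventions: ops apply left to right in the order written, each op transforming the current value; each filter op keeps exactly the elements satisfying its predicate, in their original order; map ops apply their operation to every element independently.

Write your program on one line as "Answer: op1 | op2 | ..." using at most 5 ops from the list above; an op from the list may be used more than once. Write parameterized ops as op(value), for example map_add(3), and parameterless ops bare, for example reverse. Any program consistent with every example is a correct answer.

filter_even | sort_desc | map_add(9) | map_neg | sort_desc

Check, running the answer program on each example:
  [41, -11, 46, 29] -> [46] -> [46] -> [55] -> [-55] -> [-55]
  [36, -20, 30, 8, -43, -48] -> [36, -20, 30, 8, -48] -> [36, 30, 8, -20, -48] -> [45, 39, 17, -11, -39] -> [-45, -39, -17, 11, 39] -> [39, 11, -17, -39, -45]
  [-7, -32, 5, -49] -> [-32] -> [-32] -> [-23] -> [23] -> [23]
  [13, 44, 24] -> [44, 24] -> [44, 24] -> [53, 33] -> [-53, -33] -> [-33, -53]
  [-15, -1, 6, 42, 36, 43, -49, -11, 47] -> [6, 42, 36] -> [42, 36, 6] -> [51, 45, 15] -> [-51, -45, -15] -> [-15, -45, -51]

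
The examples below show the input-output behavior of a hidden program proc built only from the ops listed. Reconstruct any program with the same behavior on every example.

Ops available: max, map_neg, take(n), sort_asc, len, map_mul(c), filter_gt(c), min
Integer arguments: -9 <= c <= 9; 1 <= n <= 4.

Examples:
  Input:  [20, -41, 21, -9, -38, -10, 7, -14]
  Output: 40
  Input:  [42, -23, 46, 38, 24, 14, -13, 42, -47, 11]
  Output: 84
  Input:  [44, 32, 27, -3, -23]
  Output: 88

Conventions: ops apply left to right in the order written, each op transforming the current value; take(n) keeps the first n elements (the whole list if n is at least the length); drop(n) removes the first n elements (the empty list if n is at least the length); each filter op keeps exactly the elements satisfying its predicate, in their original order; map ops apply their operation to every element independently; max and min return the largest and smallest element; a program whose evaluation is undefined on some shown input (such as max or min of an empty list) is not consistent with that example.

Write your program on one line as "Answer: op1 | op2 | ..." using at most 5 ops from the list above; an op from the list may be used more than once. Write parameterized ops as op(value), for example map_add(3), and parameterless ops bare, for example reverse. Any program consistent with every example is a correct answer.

map_neg | map_mul(-2) | take(2) | max

Check, running the answer program on each example:
  [20, -41, 21, -9, -38, -10, 7, -14] -> [-20, 41, -21, 9, 38, 10, -7, 14] -> [40, -82, 42, -18, -76, -20, 14, -28] -> [40, -82] -> 40
  [42, -23, 46, 38, 24, 14, -13, 42, -47, 11] -> [-42, 23, -46, -38, -24, -14, 13, -42, 47, -11] -> [84, -46, 92, 76, 48, 28, -26, 84, -94, 22] -> [84, -46] -> 84
  [44, 32, 27, -3, -23] -> [-44, -32, -27, 3, 23] -> [88, 64, 54, -6, -46] -> [88, 64] -> 88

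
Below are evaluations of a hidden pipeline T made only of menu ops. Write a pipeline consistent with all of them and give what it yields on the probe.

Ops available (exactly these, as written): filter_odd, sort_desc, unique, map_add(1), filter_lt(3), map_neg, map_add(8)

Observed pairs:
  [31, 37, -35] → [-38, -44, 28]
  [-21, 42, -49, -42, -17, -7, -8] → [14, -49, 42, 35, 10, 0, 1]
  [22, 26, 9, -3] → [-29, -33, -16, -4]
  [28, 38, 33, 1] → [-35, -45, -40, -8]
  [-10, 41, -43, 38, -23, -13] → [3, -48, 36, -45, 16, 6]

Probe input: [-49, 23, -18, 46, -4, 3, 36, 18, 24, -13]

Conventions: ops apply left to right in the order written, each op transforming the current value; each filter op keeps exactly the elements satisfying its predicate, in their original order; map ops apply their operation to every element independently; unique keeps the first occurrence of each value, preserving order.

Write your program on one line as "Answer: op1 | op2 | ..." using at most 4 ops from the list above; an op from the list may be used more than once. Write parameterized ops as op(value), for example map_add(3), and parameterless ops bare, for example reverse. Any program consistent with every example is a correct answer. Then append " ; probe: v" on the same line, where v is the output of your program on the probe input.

map_add(8) | map_neg | map_add(1) ; probe: [42, -30, 11, -53, -3, -10, -43, -25, -31, 6]

Check, running the answer program on each example:
  [31, 37, -35] -> [39, 45, -27] -> [-39, -45, 27] -> [-38, -44, 28]
  [-21, 42, -49, -42, -17, -7, -8] -> [-13, 50, -41, -34, -9, 1, 0] -> [13, -50, 41, 34, 9, -1, 0] -> [14, -49, 42, 35, 10, 0, 1]
  [22, 26, 9, -3] -> [30, 34, 17, 5] -> [-30, -34, -17, -5] -> [-29, -33, -16, -4]
  [28, 38, 33, 1] -> [36, 46, 41, 9] -> [-36, -46, -41, -9] -> [-35, -45, -40, -8]
  [-10, 41, -43, 38, -23, -13] -> [-2, 49, -35, 46, -15, -5] -> [2, -49, 35, -46, 15, 5] -> [3, -48, 36, -45, 16, 6]
  probe: [-49, 23, -18, 46, -4, 3, 36, 18, 24, -13] -> [-41, 31, -10, 54, 4, 11, 44, 26, 32, -5] -> [41, -31, 10, -54, -4, -11, -44, -26, -32, 5] -> [42, -30, 11, -53, -3, -10, -43, -25, -31, 6]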